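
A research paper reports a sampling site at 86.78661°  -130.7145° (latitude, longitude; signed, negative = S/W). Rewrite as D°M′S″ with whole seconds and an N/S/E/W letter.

φ: whole degrees 86; 47.19660′ → 47′ and 11.80″
Longitude is negative → W; |value| = 130.714500
λ: 0.714500 × 60 = 42.87000′ → 42′, remainder × 60 = 52.20″

86°47′12″ N, 130°42′52″ W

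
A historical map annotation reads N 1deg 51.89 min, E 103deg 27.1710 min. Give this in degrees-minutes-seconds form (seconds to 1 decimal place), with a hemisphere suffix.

1°51′53.4″ N, 103°27′10.3″ E

Latitude: fractional minutes 0.89000 × 60 = 53.400″
λ: 27.17100′ → 27′ and 0.17100 × 60 = 10.260″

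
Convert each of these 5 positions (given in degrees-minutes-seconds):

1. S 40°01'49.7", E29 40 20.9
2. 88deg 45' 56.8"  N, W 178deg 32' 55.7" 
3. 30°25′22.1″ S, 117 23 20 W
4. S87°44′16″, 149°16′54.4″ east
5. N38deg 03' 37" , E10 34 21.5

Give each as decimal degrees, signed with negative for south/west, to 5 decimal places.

Point 1:
  Lat: 1′ + 49.7″ = 1.82833′; 40 + 1.82833/60 = 40.030472
  hemisphere S, so the sign is −
  Lon: 40′ + 20.9″ = 40.34833′; 29 + 40.34833/60 = 29.672472
  E → positive
Point 2:
  φ: 88 + 45/60 + 56.8/3600 = 88.765778
  N → positive
  Longitude: 178° + 32/60 + 55.7/3600 = 178 + 0.533333 + 0.015472 = 178.548806
  hemisphere W, so the sign is −
Point 3:
  Lat: 25′ + 22.1″ = 25.36833′; 30 + 25.36833/60 = 30.422806
  hemisphere S, so the sign is −
  λ: 117° + 23/60 + 20/3600 = 117 + 0.383333 + 0.005556 = 117.388889
  hemisphere W, so the sign is −
Point 4:
  φ: 87° + 44/60 + 16/3600 = 87 + 0.733333 + 0.004444 = 87.737778
  hemisphere S, so the sign is −
  λ: 149 + 16/60 + 54.4/3600 = 149.281778
  E → positive
Point 5:
  Latitude: 3′ + 37″ = 3.61667′; 38 + 3.61667/60 = 38.060278
  N → positive
  Longitude: 10° + 34/60 + 21.5/3600 = 10 + 0.566667 + 0.005972 = 10.572639
  E → positive

1. -40.03047, 29.67247
2. 88.76578, -178.54881
3. -30.42281, -117.38889
4. -87.73778, 149.28178
5. 38.06028, 10.57264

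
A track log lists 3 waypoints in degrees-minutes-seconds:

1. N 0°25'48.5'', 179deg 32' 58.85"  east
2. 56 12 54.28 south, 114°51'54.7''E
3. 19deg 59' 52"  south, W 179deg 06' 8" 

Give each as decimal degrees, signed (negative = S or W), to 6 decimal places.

Point 1:
  Lat: 0° + 25/60 + 48.5/3600 = 0 + 0.416667 + 0.013472 = 0.4301389
  N ⇒ keep positive
  Lon: 32′ + 58.85″ = 32.98083′; 179 + 32.98083/60 = 179.5496806
  E → positive
Point 2:
  Lat: 12′ + 54.28″ = 12.90467′; 56 + 12.90467/60 = 56.2150778
  hemisphere S, so the sign is −
  Lon: 51′ + 54.7″ = 51.91167′; 114 + 51.91167/60 = 114.8651944
  E ⇒ keep positive
Point 3:
  Latitude: 59′ + 52″ = 59.86667′; 19 + 59.86667/60 = 19.9977778
  hemisphere S, so the sign is −
  Longitude: 179 + 6/60 + 8/3600 = 179.1022222
  W ⇒ negate

1. 0.430139, 179.549681
2. -56.215078, 114.865194
3. -19.997778, -179.102222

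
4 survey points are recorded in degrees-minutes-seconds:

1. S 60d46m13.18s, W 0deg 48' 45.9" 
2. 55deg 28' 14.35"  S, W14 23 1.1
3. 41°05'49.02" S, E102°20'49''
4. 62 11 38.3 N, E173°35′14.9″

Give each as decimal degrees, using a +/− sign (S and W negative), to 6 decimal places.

1. -60.770328, -0.812750
2. -55.470653, -14.383639
3. -41.096950, 102.346944
4. 62.193972, 173.587472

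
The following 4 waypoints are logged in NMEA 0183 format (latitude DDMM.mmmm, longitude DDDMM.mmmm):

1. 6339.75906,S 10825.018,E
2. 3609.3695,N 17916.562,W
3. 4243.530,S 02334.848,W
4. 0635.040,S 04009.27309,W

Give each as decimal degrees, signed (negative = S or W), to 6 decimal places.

1. -63.662651, 108.416967
2. 36.156158, -179.276033
3. -42.725500, -23.580800
4. -6.584000, -40.154552

Point 1:
  φ: degrees = first 2 digits = 63, minutes = 39.75906; 63 + 39.75906/60 = 63.6626510
  hemisphere S, so the sign is −
  Longitude: split at 3 digits → 108° and 25.018′; 108 + 25.018/60 = 108.4169667
  E → positive
Point 2:
  Latitude: split at 2 digits → 36° and 9.3695′; 36 + 9.3695/60 = 36.1561583
  N ⇒ keep positive
  λ: split at 3 digits → 179° and 16.562′; 179 + 16.562/60 = 179.2760333
  W → negative
Point 3:
  Lat: split at 2 digits → 42° and 43.53′; 42 + 43.53/60 = 42.7255000
  hemisphere S, so the sign is −
  λ: degrees = first 3 digits = 23, minutes = 34.848; 23 + 34.848/60 = 23.5808000
  W ⇒ negate
Point 4:
  Latitude: degrees = first 2 digits = 6, minutes = 35.04; 6 + 35.04/60 = 6.5840000
  S → negative
  λ: split at 3 digits → 040° and 9.27309′; 40 + 9.27309/60 = 40.1545515
  hemisphere W, so the sign is −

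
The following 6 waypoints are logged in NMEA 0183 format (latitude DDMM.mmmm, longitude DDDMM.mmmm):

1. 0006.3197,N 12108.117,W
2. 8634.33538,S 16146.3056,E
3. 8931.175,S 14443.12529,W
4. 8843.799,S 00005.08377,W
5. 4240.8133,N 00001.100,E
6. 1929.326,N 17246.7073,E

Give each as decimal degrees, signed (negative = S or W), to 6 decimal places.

Point 1:
  Latitude: degrees = first 2 digits = 0, minutes = 6.3197; 0 + 6.3197/60 = 0.1053283
  N ⇒ keep positive
  Lon: degrees = first 3 digits = 121, minutes = 8.117; 121 + 8.117/60 = 121.1352833
  W ⇒ negate
Point 2:
  Lat: degrees = first 2 digits = 86, minutes = 34.33538; 86 + 34.33538/60 = 86.5722563
  S ⇒ negate
  Longitude: degrees = first 3 digits = 161, minutes = 46.3056; 161 + 46.3056/60 = 161.7717600
  E → positive
Point 3:
  Latitude: split at 2 digits → 89° and 31.175′; 89 + 31.175/60 = 89.5195833
  hemisphere S, so the sign is −
  λ: split at 3 digits → 144° and 43.12529′; 144 + 43.12529/60 = 144.7187548
  hemisphere W, so the sign is −
Point 4:
  Latitude: split at 2 digits → 88° and 43.799′; 88 + 43.799/60 = 88.7299833
  S → negative
  Lon: degrees = first 3 digits = 0, minutes = 5.08377; 0 + 5.08377/60 = 0.0847295
  hemisphere W, so the sign is −
Point 5:
  Lat: degrees = first 2 digits = 42, minutes = 40.8133; 42 + 40.8133/60 = 42.6802217
  N ⇒ keep positive
  Lon: degrees = first 3 digits = 0, minutes = 1.1; 0 + 1.1/60 = 0.0183333
  E → positive
Point 6:
  Lat: split at 2 digits → 19° and 29.326′; 19 + 29.326/60 = 19.4887667
  N → positive
  Lon: split at 3 digits → 172° and 46.7073′; 172 + 46.7073/60 = 172.7784550
  E → positive

1. 0.105328, -121.135283
2. -86.572256, 161.771760
3. -89.519583, -144.718755
4. -88.729983, -0.084730
5. 42.680222, 0.018333
6. 19.488767, 172.778455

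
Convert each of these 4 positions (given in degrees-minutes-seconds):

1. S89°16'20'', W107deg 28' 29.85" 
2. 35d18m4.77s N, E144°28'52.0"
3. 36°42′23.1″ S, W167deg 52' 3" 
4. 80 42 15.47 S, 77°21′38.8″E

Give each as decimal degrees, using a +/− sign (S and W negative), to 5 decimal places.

Point 1:
  Lat: 89 + 16/60 + 20/3600 = 89.272222
  S ⇒ negate
  Lon: 107 + 28/60 + 29.85/3600 = 107.474958
  hemisphere W, so the sign is −
Point 2:
  Lat: 35° + 18/60 + 4.77/3600 = 35 + 0.300000 + 0.001325 = 35.301325
  N → positive
  Lon: 144 + 28/60 + 52/3600 = 144.481111
  E → positive
Point 3:
  φ: 42′ + 23.1″ = 42.38500′; 36 + 42.38500/60 = 36.706417
  S → negative
  Longitude: 167 + 52/60 + 3/3600 = 167.867500
  W → negative
Point 4:
  φ: 80° + 42/60 + 15.47/3600 = 80 + 0.700000 + 0.004297 = 80.704297
  S → negative
  Lon: 77° + 21/60 + 38.8/3600 = 77 + 0.350000 + 0.010778 = 77.360778
  E → positive

1. -89.27222, -107.47496
2. 35.30133, 144.48111
3. -36.70642, -167.86750
4. -80.70430, 77.36078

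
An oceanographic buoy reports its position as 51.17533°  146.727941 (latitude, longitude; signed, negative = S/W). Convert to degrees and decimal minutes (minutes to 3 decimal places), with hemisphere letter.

51° 10.520′ N, 146° 43.676′ E

φ: fractional part 0.175330 → 10.51980 minutes
λ: minutes = (146.727941 − 146) × 60 = 43.67646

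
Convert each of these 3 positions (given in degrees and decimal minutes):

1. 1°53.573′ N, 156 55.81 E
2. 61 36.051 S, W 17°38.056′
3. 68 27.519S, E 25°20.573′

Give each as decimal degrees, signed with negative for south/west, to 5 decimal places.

1. 1.89288, 156.93017
2. -61.60085, -17.63427
3. -68.45865, 25.34288

Point 1:
  Latitude: 53.573′ = 0.892883°; total 1.892883
  N → positive
  Longitude: 156 + 55.81/60 = 156.930167
  E → positive
Point 2:
  φ: 61 + 36.051/60 = 61.600850
  S → negative
  Longitude: 17 + 38.056/60 = 17.634267
  W ⇒ negate
Point 3:
  Lat: 68 + 27.519/60 = 68.458650
  S → negative
  λ: 20.573′ = 0.342883°; total 25.342883
  E → positive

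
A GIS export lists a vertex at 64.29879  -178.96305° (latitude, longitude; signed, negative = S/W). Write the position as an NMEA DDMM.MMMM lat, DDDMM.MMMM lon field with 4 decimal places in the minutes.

φ: fractional part 0.298790 → 17.927400 minutes
Longitude is negative → W; |value| = 178.963050
λ: 178° + 0.963050 × 60 = 178° 57.783000′

6417.9274,N / 17857.7830,W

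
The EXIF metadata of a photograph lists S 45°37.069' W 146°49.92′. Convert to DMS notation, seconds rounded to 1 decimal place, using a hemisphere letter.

φ: 37.06900′ → 37′ and 0.06900 × 60 = 4.140″
Lon: 49.92000′ → 49′ and 0.92000 × 60 = 55.200″

45°37′4.1″ S, 146°49′55.2″ W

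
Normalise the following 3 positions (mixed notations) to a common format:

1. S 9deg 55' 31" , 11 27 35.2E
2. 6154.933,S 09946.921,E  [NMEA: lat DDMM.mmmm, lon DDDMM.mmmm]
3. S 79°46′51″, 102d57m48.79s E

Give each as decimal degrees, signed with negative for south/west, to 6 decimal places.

1. -9.925278, 11.459778
2. -61.915550, 99.782017
3. -79.780833, 102.963553

Point 1:
  Lat: 9° + 55/60 + 31/3600 = 9 + 0.916667 + 0.008611 = 9.9252778
  S ⇒ negate
  Longitude: 11 + 27/60 + 35.2/3600 = 11.4597778
  E → positive
Point 2:
  Latitude: degrees = first 2 digits = 61, minutes = 54.933; 61 + 54.933/60 = 61.9155500
  hemisphere S, so the sign is −
  Longitude: split at 3 digits → 099° and 46.921′; 99 + 46.921/60 = 99.7820167
  E ⇒ keep positive
Point 3:
  Latitude: 79° + 46/60 + 51/3600 = 79 + 0.766667 + 0.014167 = 79.7808333
  S → negative
  Lon: 57′ + 48.79″ = 57.81317′; 102 + 57.81317/60 = 102.9635528
  E → positive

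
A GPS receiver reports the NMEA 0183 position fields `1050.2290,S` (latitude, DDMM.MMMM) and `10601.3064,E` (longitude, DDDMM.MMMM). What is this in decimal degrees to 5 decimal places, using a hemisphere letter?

10.83715° S, 106.02177° E

φ: degrees = first 2 digits = 10, minutes = 50.229; 10 + 50.229/60 = 10.837150
Lon: degrees = first 3 digits = 106, minutes = 1.3064; 106 + 1.3064/60 = 106.021773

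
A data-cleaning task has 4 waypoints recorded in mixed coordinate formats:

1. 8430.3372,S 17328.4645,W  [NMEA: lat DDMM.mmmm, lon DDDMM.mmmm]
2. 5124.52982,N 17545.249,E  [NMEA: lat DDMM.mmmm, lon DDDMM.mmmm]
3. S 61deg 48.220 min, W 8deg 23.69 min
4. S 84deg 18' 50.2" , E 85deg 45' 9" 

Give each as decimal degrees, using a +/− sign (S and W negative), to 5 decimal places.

Point 1:
  Latitude: degrees = first 2 digits = 84, minutes = 30.3372; 84 + 30.3372/60 = 84.505620
  S ⇒ negate
  Lon: degrees = first 3 digits = 173, minutes = 28.4645; 173 + 28.4645/60 = 173.474408
  W ⇒ negate
Point 2:
  Lat: split at 2 digits → 51° and 24.52982′; 51 + 24.52982/60 = 51.408830
  N → positive
  λ: split at 3 digits → 175° and 45.249′; 175 + 45.249/60 = 175.754150
  E → positive
Point 3:
  φ: 48.22′ = 0.803667°; total 61.803667
  S ⇒ negate
  Longitude: 23.69′ = 0.394833°; total 8.394833
  W → negative
Point 4:
  φ: 18′ + 50.2″ = 18.83667′; 84 + 18.83667/60 = 84.313944
  hemisphere S, so the sign is −
  Longitude: 85 + 45/60 + 9/3600 = 85.752500
  E ⇒ keep positive

1. -84.50562, -173.47441
2. 51.40883, 175.75415
3. -61.80367, -8.39483
4. -84.31394, 85.75250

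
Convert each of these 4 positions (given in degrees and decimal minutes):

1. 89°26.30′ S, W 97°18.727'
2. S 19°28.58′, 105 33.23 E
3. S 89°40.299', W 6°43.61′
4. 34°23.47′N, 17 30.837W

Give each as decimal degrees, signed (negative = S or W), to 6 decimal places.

1. -89.438333, -97.312117
2. -19.476333, 105.553833
3. -89.671650, -6.726833
4. 34.391167, -17.513950

Point 1:
  Latitude: 89 + 26.3/60 = 89.4383333
  S → negative
  Lon: 18.727′ = 0.312117°; total 97.3121167
  W ⇒ negate
Point 2:
  Lat: 19 + 28.58/60 = 19.4763333
  S → negative
  Lon: 33.23′ = 0.553833°; total 105.5538333
  E → positive
Point 3:
  φ: 89 + 40.299/60 = 89.6716500
  S ⇒ negate
  Longitude: 6 + 43.61/60 = 6.7268333
  W → negative
Point 4:
  Latitude: 23.47′ = 0.391167°; total 34.3911667
  N → positive
  λ: 17 + 30.837/60 = 17.5139500
  W → negative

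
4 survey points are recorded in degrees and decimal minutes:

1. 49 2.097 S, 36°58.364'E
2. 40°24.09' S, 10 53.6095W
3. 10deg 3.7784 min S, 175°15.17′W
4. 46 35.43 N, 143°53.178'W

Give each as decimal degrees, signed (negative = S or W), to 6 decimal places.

1. -49.034950, 36.972733
2. -40.401500, -10.893492
3. -10.062973, -175.252833
4. 46.590500, -143.886300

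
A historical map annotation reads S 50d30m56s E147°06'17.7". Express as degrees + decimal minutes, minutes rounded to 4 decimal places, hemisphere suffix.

50° 30.9333′ S, 147° 6.2950′ E

Latitude: 30 + 56/60 = 30.933333′
Longitude: seconds/60 = 0.29500; minutes = 6 + 0.29500 = 6.295000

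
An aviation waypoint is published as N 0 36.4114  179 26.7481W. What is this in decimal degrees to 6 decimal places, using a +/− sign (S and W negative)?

φ: 0 + 36.4114/60 = 0.6068567
N ⇒ keep positive
Lon: 26.7481′ = 0.445802°; total 179.4458017
hemisphere W, so the sign is −

0.606857, -179.445802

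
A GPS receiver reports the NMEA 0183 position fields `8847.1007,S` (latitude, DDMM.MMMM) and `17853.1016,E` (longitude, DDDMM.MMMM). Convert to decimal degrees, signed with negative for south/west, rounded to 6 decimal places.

-88.785012, 178.885027

Latitude: degrees = first 2 digits = 88, minutes = 47.1007; 88 + 47.1007/60 = 88.7850117
hemisphere S, so the sign is −
Longitude: split at 3 digits → 178° and 53.1016′; 178 + 53.1016/60 = 178.8850267
E → positive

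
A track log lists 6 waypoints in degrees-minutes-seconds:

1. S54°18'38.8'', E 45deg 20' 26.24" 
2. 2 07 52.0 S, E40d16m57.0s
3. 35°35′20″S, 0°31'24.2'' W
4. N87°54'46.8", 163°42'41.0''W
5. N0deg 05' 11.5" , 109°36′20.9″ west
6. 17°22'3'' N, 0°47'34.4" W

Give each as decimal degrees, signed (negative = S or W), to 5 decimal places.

1. -54.31078, 45.34062
2. -2.13111, 40.28250
3. -35.58889, -0.52339
4. 87.91300, -163.71139
5. 0.08653, -109.60581
6. 17.36750, -0.79289

Point 1:
  φ: 54° + 18/60 + 38.8/3600 = 54 + 0.300000 + 0.010778 = 54.310778
  hemisphere S, so the sign is −
  Longitude: 45° + 20/60 + 26.24/3600 = 45 + 0.333333 + 0.007289 = 45.340622
  E → positive
Point 2:
  Lat: 7′ + 52″ = 7.86667′; 2 + 7.86667/60 = 2.131111
  S ⇒ negate
  Lon: 16′ + 57″ = 16.95000′; 40 + 16.95000/60 = 40.282500
  E ⇒ keep positive
Point 3:
  Lat: 35′ + 20″ = 35.33333′; 35 + 35.33333/60 = 35.588889
  S → negative
  λ: 0° + 31/60 + 24.2/3600 = 0 + 0.516667 + 0.006722 = 0.523389
  hemisphere W, so the sign is −
Point 4:
  Lat: 87° + 54/60 + 46.8/3600 = 87 + 0.900000 + 0.013000 = 87.913000
  N ⇒ keep positive
  λ: 42′ + 41″ = 42.68333′; 163 + 42.68333/60 = 163.711389
  hemisphere W, so the sign is −
Point 5:
  Lat: 5′ + 11.5″ = 5.19167′; 0 + 5.19167/60 = 0.086528
  N → positive
  Longitude: 36′ + 20.9″ = 36.34833′; 109 + 36.34833/60 = 109.605806
  hemisphere W, so the sign is −
Point 6:
  Latitude: 22′ + 3″ = 22.05000′; 17 + 22.05000/60 = 17.367500
  N → positive
  λ: 47′ + 34.4″ = 47.57333′; 0 + 47.57333/60 = 0.792889
  hemisphere W, so the sign is −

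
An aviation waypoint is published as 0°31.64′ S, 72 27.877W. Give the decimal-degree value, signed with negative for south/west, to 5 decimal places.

φ: 31.64′ = 0.527333°; total 0.527333
hemisphere S, so the sign is −
Lon: 27.877′ = 0.464617°; total 72.464617
W ⇒ negate

-0.52733, -72.46462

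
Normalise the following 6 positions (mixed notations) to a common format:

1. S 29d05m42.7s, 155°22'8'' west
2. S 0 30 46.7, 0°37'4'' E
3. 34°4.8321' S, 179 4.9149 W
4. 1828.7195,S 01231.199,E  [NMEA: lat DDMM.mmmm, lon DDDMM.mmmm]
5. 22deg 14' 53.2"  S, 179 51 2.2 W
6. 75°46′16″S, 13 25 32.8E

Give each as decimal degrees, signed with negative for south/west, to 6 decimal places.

1. -29.095194, -155.368889
2. -0.512972, 0.617778
3. -34.080535, -179.081915
4. -18.478658, 12.519983
5. -22.248111, -179.850611
6. -75.771111, 13.425778

Point 1:
  φ: 29° + 5/60 + 42.7/3600 = 29 + 0.083333 + 0.011861 = 29.0951944
  S → negative
  Lon: 22′ + 8″ = 22.13333′; 155 + 22.13333/60 = 155.3688889
  hemisphere W, so the sign is −
Point 2:
  Latitude: 0° + 30/60 + 46.7/3600 = 0 + 0.500000 + 0.012972 = 0.5129722
  S → negative
  λ: 37′ + 4″ = 37.06667′; 0 + 37.06667/60 = 0.6177778
  E ⇒ keep positive
Point 3:
  Latitude: 34 + 4.8321/60 = 34.0805350
  hemisphere S, so the sign is −
  λ: 4.9149′ = 0.081915°; total 179.0819150
  W ⇒ negate
Point 4:
  Latitude: degrees = first 2 digits = 18, minutes = 28.7195; 18 + 28.7195/60 = 18.4786583
  S ⇒ negate
  λ: degrees = first 3 digits = 12, minutes = 31.199; 12 + 31.199/60 = 12.5199833
  E → positive
Point 5:
  φ: 14′ + 53.2″ = 14.88667′; 22 + 14.88667/60 = 22.2481111
  hemisphere S, so the sign is −
  Lon: 51′ + 2.2″ = 51.03667′; 179 + 51.03667/60 = 179.8506111
  W ⇒ negate
Point 6:
  Latitude: 46′ + 16″ = 46.26667′; 75 + 46.26667/60 = 75.7711111
  S → negative
  Longitude: 13° + 25/60 + 32.8/3600 = 13 + 0.416667 + 0.009111 = 13.4257778
  E ⇒ keep positive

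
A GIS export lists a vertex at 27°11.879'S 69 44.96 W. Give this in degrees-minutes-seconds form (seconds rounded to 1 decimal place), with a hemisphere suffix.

Latitude: 11.87900′ → 11′ and 0.87900 × 60 = 52.740″
λ: 44.96000′ → 44′ and 0.96000 × 60 = 57.600″

27°11′52.7″ S, 69°44′57.6″ W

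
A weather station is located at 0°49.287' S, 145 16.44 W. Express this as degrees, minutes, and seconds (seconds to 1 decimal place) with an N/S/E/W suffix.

Latitude: fractional minutes 0.28700 × 60 = 17.220″
Longitude: 16.44000′ → 16′ and 0.44000 × 60 = 26.400″

0°49′17.2″ S, 145°16′26.4″ W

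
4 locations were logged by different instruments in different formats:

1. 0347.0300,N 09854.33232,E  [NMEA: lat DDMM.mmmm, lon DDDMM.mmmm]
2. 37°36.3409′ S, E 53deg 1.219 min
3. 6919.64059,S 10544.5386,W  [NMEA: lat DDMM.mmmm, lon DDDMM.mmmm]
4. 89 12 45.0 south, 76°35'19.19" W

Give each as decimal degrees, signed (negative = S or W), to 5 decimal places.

1. 3.78383, 98.90554
2. -37.60568, 53.02032
3. -69.32734, -105.74231
4. -89.21250, -76.58866

Point 1:
  φ: degrees = first 2 digits = 3, minutes = 47.03; 3 + 47.03/60 = 3.783833
  N ⇒ keep positive
  λ: split at 3 digits → 098° and 54.33232′; 98 + 54.33232/60 = 98.905539
  E ⇒ keep positive
Point 2:
  φ: 36.3409′ = 0.605682°; total 37.605682
  S ⇒ negate
  λ: 1.219′ = 0.020317°; total 53.020317
  E → positive
Point 3:
  Latitude: degrees = first 2 digits = 69, minutes = 19.64059; 69 + 19.64059/60 = 69.327343
  S ⇒ negate
  Lon: split at 3 digits → 105° and 44.5386′; 105 + 44.5386/60 = 105.742310
  W ⇒ negate
Point 4:
  φ: 12′ + 45″ = 12.75000′; 89 + 12.75000/60 = 89.212500
  hemisphere S, so the sign is −
  Lon: 76° + 35/60 + 19.19/3600 = 76 + 0.583333 + 0.005331 = 76.588664
  W ⇒ negate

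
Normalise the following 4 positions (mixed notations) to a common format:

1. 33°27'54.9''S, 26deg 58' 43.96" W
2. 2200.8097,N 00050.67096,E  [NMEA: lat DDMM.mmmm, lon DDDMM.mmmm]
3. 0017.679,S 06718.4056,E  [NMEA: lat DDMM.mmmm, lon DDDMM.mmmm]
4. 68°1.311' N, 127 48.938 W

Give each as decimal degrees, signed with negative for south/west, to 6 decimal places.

Point 1:
  Lat: 27′ + 54.9″ = 27.91500′; 33 + 27.91500/60 = 33.4652500
  S → negative
  Longitude: 26 + 58/60 + 43.96/3600 = 26.9788778
  W → negative
Point 2:
  φ: degrees = first 2 digits = 22, minutes = 0.8097; 22 + 0.8097/60 = 22.0134950
  N → positive
  Lon: split at 3 digits → 000° and 50.67096′; 0 + 50.67096/60 = 0.8445160
  E ⇒ keep positive
Point 3:
  Latitude: split at 2 digits → 00° and 17.679′; 0 + 17.679/60 = 0.2946500
  S ⇒ negate
  Lon: degrees = first 3 digits = 67, minutes = 18.4056; 67 + 18.4056/60 = 67.3067600
  E → positive
Point 4:
  Latitude: 1.311′ = 0.021850°; total 68.0218500
  N → positive
  Lon: 127 + 48.938/60 = 127.8156333
  W ⇒ negate

1. -33.465250, -26.978878
2. 22.013495, 0.844516
3. -0.294650, 67.306760
4. 68.021850, -127.815633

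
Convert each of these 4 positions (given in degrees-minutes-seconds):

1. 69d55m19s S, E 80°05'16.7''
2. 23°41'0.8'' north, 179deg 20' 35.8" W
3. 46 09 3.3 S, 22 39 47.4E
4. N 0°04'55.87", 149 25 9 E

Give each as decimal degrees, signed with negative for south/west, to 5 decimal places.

Point 1:
  Lat: 69° + 55/60 + 19/3600 = 69 + 0.916667 + 0.005278 = 69.921944
  hemisphere S, so the sign is −
  λ: 5′ + 16.7″ = 5.27833′; 80 + 5.27833/60 = 80.087972
  E → positive
Point 2:
  Latitude: 23° + 41/60 + 0.8/3600 = 23 + 0.683333 + 0.000222 = 23.683556
  N ⇒ keep positive
  Lon: 20′ + 35.8″ = 20.59667′; 179 + 20.59667/60 = 179.343278
  W → negative
Point 3:
  φ: 46° + 9/60 + 3.3/3600 = 46 + 0.150000 + 0.000917 = 46.150917
  S ⇒ negate
  Longitude: 39′ + 47.4″ = 39.79000′; 22 + 39.79000/60 = 22.663167
  E ⇒ keep positive
Point 4:
  φ: 4′ + 55.87″ = 4.93117′; 0 + 4.93117/60 = 0.082186
  N → positive
  Lon: 149° + 25/60 + 9/3600 = 149 + 0.416667 + 0.002500 = 149.419167
  E ⇒ keep positive

1. -69.92194, 80.08797
2. 23.68356, -179.34328
3. -46.15092, 22.66317
4. 0.08219, 149.41917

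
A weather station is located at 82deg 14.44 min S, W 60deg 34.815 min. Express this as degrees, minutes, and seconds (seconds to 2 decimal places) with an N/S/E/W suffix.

82°14′26.40″ S, 60°34′48.90″ W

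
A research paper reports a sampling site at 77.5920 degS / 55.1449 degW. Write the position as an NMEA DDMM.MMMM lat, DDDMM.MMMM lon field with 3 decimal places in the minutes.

7735.520,S / 05508.694,W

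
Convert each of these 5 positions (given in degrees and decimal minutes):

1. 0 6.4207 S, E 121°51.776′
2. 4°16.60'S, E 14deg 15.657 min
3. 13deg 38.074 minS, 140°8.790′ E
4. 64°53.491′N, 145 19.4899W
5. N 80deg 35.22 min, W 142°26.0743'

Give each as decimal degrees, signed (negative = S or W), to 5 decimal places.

Point 1:
  Latitude: 0 + 6.4207/60 = 0.107012
  S ⇒ negate
  Lon: 51.776′ = 0.862933°; total 121.862933
  E → positive
Point 2:
  φ: 16.6′ = 0.276667°; total 4.276667
  S ⇒ negate
  Lon: 15.657′ = 0.260950°; total 14.260950
  E ⇒ keep positive
Point 3:
  φ: 13 + 38.074/60 = 13.634567
  S → negative
  λ: 140 + 8.79/60 = 140.146500
  E ⇒ keep positive
Point 4:
  Lat: 53.491′ = 0.891517°; total 64.891517
  N → positive
  λ: 19.4899′ = 0.324832°; total 145.324832
  W ⇒ negate
Point 5:
  φ: 35.22′ = 0.587000°; total 80.587000
  N → positive
  λ: 26.0743′ = 0.434572°; total 142.434572
  hemisphere W, so the sign is −

1. -0.10701, 121.86293
2. -4.27667, 14.26095
3. -13.63457, 140.14650
4. 64.89152, -145.32483
5. 80.58700, -142.43457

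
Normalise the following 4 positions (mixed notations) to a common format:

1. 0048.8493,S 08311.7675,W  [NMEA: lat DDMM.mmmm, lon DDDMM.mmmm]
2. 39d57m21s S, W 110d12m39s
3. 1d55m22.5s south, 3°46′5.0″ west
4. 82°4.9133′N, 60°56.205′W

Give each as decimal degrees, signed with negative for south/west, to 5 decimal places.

Point 1:
  Latitude: split at 2 digits → 00° and 48.8493′; 0 + 48.8493/60 = 0.814155
  S → negative
  Longitude: split at 3 digits → 083° and 11.7675′; 83 + 11.7675/60 = 83.196125
  hemisphere W, so the sign is −
Point 2:
  Lat: 39° + 57/60 + 21/3600 = 39 + 0.950000 + 0.005833 = 39.955833
  S ⇒ negate
  λ: 12′ + 39″ = 12.65000′; 110 + 12.65000/60 = 110.210833
  hemisphere W, so the sign is −
Point 3:
  φ: 1° + 55/60 + 22.5/3600 = 1 + 0.916667 + 0.006250 = 1.922917
  hemisphere S, so the sign is −
  λ: 3° + 46/60 + 5/3600 = 3 + 0.766667 + 0.001389 = 3.768056
  W ⇒ negate
Point 4:
  Lat: 82 + 4.9133/60 = 82.081888
  N ⇒ keep positive
  λ: 60 + 56.205/60 = 60.936750
  W → negative

1. -0.81416, -83.19613
2. -39.95583, -110.21083
3. -1.92292, -3.76806
4. 82.08189, -60.93675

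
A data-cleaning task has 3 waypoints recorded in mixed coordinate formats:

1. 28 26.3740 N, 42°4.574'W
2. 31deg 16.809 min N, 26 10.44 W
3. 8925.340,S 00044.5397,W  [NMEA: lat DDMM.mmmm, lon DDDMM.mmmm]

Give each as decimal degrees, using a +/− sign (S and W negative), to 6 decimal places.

Point 1:
  Latitude: 28 + 26.374/60 = 28.4395667
  N ⇒ keep positive
  Longitude: 42 + 4.574/60 = 42.0762333
  W ⇒ negate
Point 2:
  φ: 31 + 16.809/60 = 31.2801500
  N ⇒ keep positive
  λ: 26 + 10.44/60 = 26.1740000
  hemisphere W, so the sign is −
Point 3:
  Latitude: split at 2 digits → 89° and 25.34′; 89 + 25.34/60 = 89.4223333
  S ⇒ negate
  Lon: split at 3 digits → 000° and 44.5397′; 0 + 44.5397/60 = 0.7423283
  hemisphere W, so the sign is −

1. 28.439567, -42.076233
2. 31.280150, -26.174000
3. -89.422333, -0.742328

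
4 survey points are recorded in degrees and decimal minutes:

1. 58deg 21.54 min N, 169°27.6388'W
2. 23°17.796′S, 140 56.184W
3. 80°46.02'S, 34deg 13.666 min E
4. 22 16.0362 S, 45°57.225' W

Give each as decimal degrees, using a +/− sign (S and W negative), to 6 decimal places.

1. 58.359000, -169.460647
2. -23.296600, -140.936400
3. -80.767000, 34.227767
4. -22.267270, -45.953750

Point 1:
  Lat: 58 + 21.54/60 = 58.3590000
  N → positive
  Lon: 27.6388′ = 0.460647°; total 169.4606467
  hemisphere W, so the sign is −
Point 2:
  Latitude: 23 + 17.796/60 = 23.2966000
  S ⇒ negate
  Longitude: 56.184′ = 0.936400°; total 140.9364000
  W → negative
Point 3:
  Lat: 46.02′ = 0.767000°; total 80.7670000
  S ⇒ negate
  Lon: 13.666′ = 0.227767°; total 34.2277667
  E ⇒ keep positive
Point 4:
  Lat: 16.0362′ = 0.267270°; total 22.2672700
  S ⇒ negate
  λ: 45 + 57.225/60 = 45.9537500
  W → negative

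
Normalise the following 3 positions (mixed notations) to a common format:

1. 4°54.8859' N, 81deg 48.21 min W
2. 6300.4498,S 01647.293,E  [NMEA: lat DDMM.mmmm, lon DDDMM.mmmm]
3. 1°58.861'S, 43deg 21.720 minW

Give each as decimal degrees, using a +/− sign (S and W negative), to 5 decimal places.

1. 4.91477, -81.80350
2. -63.00750, 16.78822
3. -1.98102, -43.36200

Point 1:
  φ: 54.8859′ = 0.914765°; total 4.914765
  N ⇒ keep positive
  Longitude: 48.21′ = 0.803500°; total 81.803500
  W ⇒ negate
Point 2:
  Latitude: split at 2 digits → 63° and 0.4498′; 63 + 0.4498/60 = 63.007497
  S ⇒ negate
  Longitude: split at 3 digits → 016° and 47.293′; 16 + 47.293/60 = 16.788217
  E → positive
Point 3:
  Lat: 58.861′ = 0.981017°; total 1.981017
  hemisphere S, so the sign is −
  Longitude: 21.72′ = 0.362000°; total 43.362000
  W ⇒ negate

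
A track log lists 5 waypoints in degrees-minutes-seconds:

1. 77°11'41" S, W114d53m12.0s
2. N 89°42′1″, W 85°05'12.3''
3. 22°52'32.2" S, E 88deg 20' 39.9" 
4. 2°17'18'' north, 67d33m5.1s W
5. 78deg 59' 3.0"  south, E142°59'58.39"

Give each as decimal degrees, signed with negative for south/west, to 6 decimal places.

1. -77.194722, -114.886667
2. 89.700278, -85.086750
3. -22.875611, 88.344417
4. 2.288333, -67.551417
5. -78.984167, 142.999553

Point 1:
  Latitude: 77° + 11/60 + 41/3600 = 77 + 0.183333 + 0.011389 = 77.1947222
  hemisphere S, so the sign is −
  Lon: 114 + 53/60 + 12/3600 = 114.8866667
  hemisphere W, so the sign is −
Point 2:
  Lat: 89 + 42/60 + 1/3600 = 89.7002778
  N ⇒ keep positive
  Longitude: 85° + 5/60 + 12.3/3600 = 85 + 0.083333 + 0.003417 = 85.0867500
  W → negative
Point 3:
  Latitude: 22 + 52/60 + 32.2/3600 = 22.8756111
  hemisphere S, so the sign is −
  Longitude: 88° + 20/60 + 39.9/3600 = 88 + 0.333333 + 0.011083 = 88.3444167
  E ⇒ keep positive
Point 4:
  Lat: 2 + 17/60 + 18/3600 = 2.2883333
  N ⇒ keep positive
  λ: 33′ + 5.1″ = 33.08500′; 67 + 33.08500/60 = 67.5514167
  hemisphere W, so the sign is −
Point 5:
  Lat: 78° + 59/60 + 3/3600 = 78 + 0.983333 + 0.000833 = 78.9841667
  hemisphere S, so the sign is −
  λ: 142° + 59/60 + 58.39/3600 = 142 + 0.983333 + 0.016219 = 142.9995528
  E ⇒ keep positive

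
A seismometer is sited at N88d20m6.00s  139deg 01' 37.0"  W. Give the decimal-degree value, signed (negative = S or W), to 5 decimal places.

88.33500, -139.02694

Latitude: 88 + 20/60 + 6/3600 = 88.335000
N → positive
Longitude: 139 + 1/60 + 37/3600 = 139.026944
hemisphere W, so the sign is −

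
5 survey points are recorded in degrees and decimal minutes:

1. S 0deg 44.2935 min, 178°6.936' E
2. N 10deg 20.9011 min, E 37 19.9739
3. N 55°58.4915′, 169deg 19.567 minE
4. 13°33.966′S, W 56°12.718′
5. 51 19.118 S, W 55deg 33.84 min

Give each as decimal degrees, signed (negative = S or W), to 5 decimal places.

Point 1:
  Lat: 0 + 44.2935/60 = 0.738225
  hemisphere S, so the sign is −
  Longitude: 178 + 6.936/60 = 178.115600
  E → positive
Point 2:
  Latitude: 10 + 20.9011/60 = 10.348352
  N → positive
  Longitude: 37 + 19.9739/60 = 37.332898
  E → positive
Point 3:
  Latitude: 58.4915′ = 0.974858°; total 55.974858
  N → positive
  λ: 19.567′ = 0.326117°; total 169.326117
  E ⇒ keep positive
Point 4:
  Lat: 13 + 33.966/60 = 13.566100
  S → negative
  λ: 12.718′ = 0.211967°; total 56.211967
  hemisphere W, so the sign is −
Point 5:
  Latitude: 19.118′ = 0.318633°; total 51.318633
  S → negative
  λ: 33.84′ = 0.564000°; total 55.564000
  W ⇒ negate

1. -0.73823, 178.11560
2. 10.34835, 37.33290
3. 55.97486, 169.32612
4. -13.56610, -56.21197
5. -51.31863, -55.56400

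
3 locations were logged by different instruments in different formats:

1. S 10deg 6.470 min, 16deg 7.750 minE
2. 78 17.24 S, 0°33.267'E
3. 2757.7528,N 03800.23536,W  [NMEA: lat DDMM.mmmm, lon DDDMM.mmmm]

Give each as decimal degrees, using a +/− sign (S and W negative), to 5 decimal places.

1. -10.10783, 16.12917
2. -78.28733, 0.55445
3. 27.96255, -38.00392

Point 1:
  Lat: 6.47′ = 0.107833°; total 10.107833
  S ⇒ negate
  Longitude: 16 + 7.75/60 = 16.129167
  E → positive
Point 2:
  Latitude: 17.24′ = 0.287333°; total 78.287333
  hemisphere S, so the sign is −
  Longitude: 0 + 33.267/60 = 0.554450
  E ⇒ keep positive
Point 3:
  Latitude: split at 2 digits → 27° and 57.7528′; 27 + 57.7528/60 = 27.962547
  N → positive
  Lon: degrees = first 3 digits = 38, minutes = 0.23536; 38 + 0.23536/60 = 38.003923
  hemisphere W, so the sign is −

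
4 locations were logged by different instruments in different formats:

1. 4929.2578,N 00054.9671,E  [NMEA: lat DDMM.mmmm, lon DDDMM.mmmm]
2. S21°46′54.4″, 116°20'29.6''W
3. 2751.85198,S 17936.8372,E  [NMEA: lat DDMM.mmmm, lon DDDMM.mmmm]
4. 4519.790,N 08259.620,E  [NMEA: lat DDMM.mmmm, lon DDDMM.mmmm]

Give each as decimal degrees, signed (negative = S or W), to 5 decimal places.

1. 49.48763, 0.91612
2. -21.78178, -116.34156
3. -27.86420, 179.61395
4. 45.32983, 82.99367

Point 1:
  Latitude: degrees = first 2 digits = 49, minutes = 29.2578; 49 + 29.2578/60 = 49.487630
  N ⇒ keep positive
  Lon: degrees = first 3 digits = 0, minutes = 54.9671; 0 + 54.9671/60 = 0.916118
  E ⇒ keep positive
Point 2:
  φ: 21° + 46/60 + 54.4/3600 = 21 + 0.766667 + 0.015111 = 21.781778
  hemisphere S, so the sign is −
  Longitude: 116 + 20/60 + 29.6/3600 = 116.341556
  hemisphere W, so the sign is −
Point 3:
  Lat: degrees = first 2 digits = 27, minutes = 51.85198; 27 + 51.85198/60 = 27.864200
  hemisphere S, so the sign is −
  Lon: split at 3 digits → 179° and 36.8372′; 179 + 36.8372/60 = 179.613953
  E ⇒ keep positive
Point 4:
  Latitude: split at 2 digits → 45° and 19.79′; 45 + 19.79/60 = 45.329833
  N → positive
  Lon: split at 3 digits → 082° and 59.62′; 82 + 59.62/60 = 82.993667
  E ⇒ keep positive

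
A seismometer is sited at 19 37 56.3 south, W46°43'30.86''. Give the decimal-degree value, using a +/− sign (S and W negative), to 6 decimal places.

Latitude: 37′ + 56.3″ = 37.93833′; 19 + 37.93833/60 = 19.6323056
S → negative
λ: 46 + 43/60 + 30.86/3600 = 46.7252389
W → negative

-19.632306, -46.725239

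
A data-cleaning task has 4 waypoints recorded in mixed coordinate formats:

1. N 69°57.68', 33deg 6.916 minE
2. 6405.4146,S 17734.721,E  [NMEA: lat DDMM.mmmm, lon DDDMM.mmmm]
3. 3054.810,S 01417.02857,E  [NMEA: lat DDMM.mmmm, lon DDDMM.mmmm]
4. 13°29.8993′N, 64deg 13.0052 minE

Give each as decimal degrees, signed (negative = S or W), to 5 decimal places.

1. 69.96133, 33.11527
2. -64.09024, 177.57868
3. -30.91350, 14.28381
4. 13.49832, 64.21675

Point 1:
  φ: 57.68′ = 0.961333°; total 69.961333
  N ⇒ keep positive
  Lon: 6.916′ = 0.115267°; total 33.115267
  E → positive
Point 2:
  φ: split at 2 digits → 64° and 5.4146′; 64 + 5.4146/60 = 64.090243
  hemisphere S, so the sign is −
  Longitude: split at 3 digits → 177° and 34.721′; 177 + 34.721/60 = 177.578683
  E ⇒ keep positive
Point 3:
  Latitude: degrees = first 2 digits = 30, minutes = 54.81; 30 + 54.81/60 = 30.913500
  hemisphere S, so the sign is −
  Lon: degrees = first 3 digits = 14, minutes = 17.02857; 14 + 17.02857/60 = 14.283810
  E ⇒ keep positive
Point 4:
  Latitude: 29.8993′ = 0.498322°; total 13.498322
  N ⇒ keep positive
  Longitude: 13.0052′ = 0.216753°; total 64.216753
  E → positive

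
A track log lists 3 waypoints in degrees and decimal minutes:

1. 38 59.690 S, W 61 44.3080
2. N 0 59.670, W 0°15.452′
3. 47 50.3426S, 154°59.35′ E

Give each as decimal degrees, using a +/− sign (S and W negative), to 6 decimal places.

1. -38.994833, -61.738467
2. 0.994500, -0.257533
3. -47.839043, 154.989167

Point 1:
  Latitude: 38 + 59.69/60 = 38.9948333
  S → negative
  Lon: 61 + 44.308/60 = 61.7384667
  W ⇒ negate
Point 2:
  Lat: 59.67′ = 0.994500°; total 0.9945000
  N → positive
  λ: 0 + 15.452/60 = 0.2575333
  W ⇒ negate
Point 3:
  Latitude: 50.3426′ = 0.839043°; total 47.8390433
  S ⇒ negate
  Lon: 59.35′ = 0.989167°; total 154.9891667
  E → positive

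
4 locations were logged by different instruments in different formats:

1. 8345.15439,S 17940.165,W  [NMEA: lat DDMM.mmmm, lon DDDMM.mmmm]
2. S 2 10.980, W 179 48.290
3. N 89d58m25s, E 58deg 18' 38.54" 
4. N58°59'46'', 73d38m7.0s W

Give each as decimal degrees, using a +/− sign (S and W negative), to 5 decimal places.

1. -83.75257, -179.66942
2. -2.18300, -179.80483
3. 89.97361, 58.31071
4. 58.99611, -73.63528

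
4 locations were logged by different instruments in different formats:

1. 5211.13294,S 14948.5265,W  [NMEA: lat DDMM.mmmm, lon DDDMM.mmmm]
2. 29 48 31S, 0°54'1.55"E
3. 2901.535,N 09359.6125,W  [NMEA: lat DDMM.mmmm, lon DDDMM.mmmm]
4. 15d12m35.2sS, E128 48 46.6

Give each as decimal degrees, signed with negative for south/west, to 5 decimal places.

1. -52.18555, -149.80878
2. -29.80861, 0.90043
3. 29.02558, -93.99354
4. -15.20978, 128.81294

Point 1:
  Latitude: split at 2 digits → 52° and 11.13294′; 52 + 11.13294/60 = 52.185549
  S ⇒ negate
  Lon: split at 3 digits → 149° and 48.5265′; 149 + 48.5265/60 = 149.808775
  W ⇒ negate
Point 2:
  Latitude: 48′ + 31″ = 48.51667′; 29 + 48.51667/60 = 29.808611
  S ⇒ negate
  λ: 0° + 54/60 + 1.55/3600 = 0 + 0.900000 + 0.000431 = 0.900431
  E ⇒ keep positive
Point 3:
  φ: degrees = first 2 digits = 29, minutes = 1.535; 29 + 1.535/60 = 29.025583
  N ⇒ keep positive
  λ: degrees = first 3 digits = 93, minutes = 59.6125; 93 + 59.6125/60 = 93.993542
  W ⇒ negate
Point 4:
  φ: 12′ + 35.2″ = 12.58667′; 15 + 12.58667/60 = 15.209778
  hemisphere S, so the sign is −
  Longitude: 128° + 48/60 + 46.6/3600 = 128 + 0.800000 + 0.012944 = 128.812944
  E → positive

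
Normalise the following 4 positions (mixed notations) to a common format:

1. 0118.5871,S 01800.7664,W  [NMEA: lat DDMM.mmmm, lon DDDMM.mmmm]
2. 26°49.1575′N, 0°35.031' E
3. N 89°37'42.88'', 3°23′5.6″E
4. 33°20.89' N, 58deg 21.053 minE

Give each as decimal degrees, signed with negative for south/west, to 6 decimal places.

Point 1:
  φ: degrees = first 2 digits = 1, minutes = 18.5871; 1 + 18.5871/60 = 1.3097850
  hemisphere S, so the sign is −
  Longitude: degrees = first 3 digits = 18, minutes = 0.7664; 18 + 0.7664/60 = 18.0127733
  hemisphere W, so the sign is −
Point 2:
  Latitude: 49.1575′ = 0.819292°; total 26.8192917
  N ⇒ keep positive
  Lon: 0 + 35.031/60 = 0.5838500
  E ⇒ keep positive
Point 3:
  Latitude: 37′ + 42.88″ = 37.71467′; 89 + 37.71467/60 = 89.6285778
  N → positive
  Longitude: 3 + 23/60 + 5.6/3600 = 3.3848889
  E → positive
Point 4:
  Latitude: 20.89′ = 0.348167°; total 33.3481667
  N ⇒ keep positive
  λ: 58 + 21.053/60 = 58.3508833
  E ⇒ keep positive

1. -1.309785, -18.012773
2. 26.819292, 0.583850
3. 89.628578, 3.384889
4. 33.348167, 58.350883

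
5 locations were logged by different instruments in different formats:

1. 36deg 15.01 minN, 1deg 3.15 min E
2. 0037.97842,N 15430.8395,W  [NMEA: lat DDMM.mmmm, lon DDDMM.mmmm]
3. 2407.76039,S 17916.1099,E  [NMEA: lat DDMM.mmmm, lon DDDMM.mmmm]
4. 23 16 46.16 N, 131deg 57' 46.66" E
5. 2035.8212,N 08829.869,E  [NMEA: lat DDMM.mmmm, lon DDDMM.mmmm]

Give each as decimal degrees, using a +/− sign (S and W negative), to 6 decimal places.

Point 1:
  Latitude: 15.01′ = 0.250167°; total 36.2501667
  N ⇒ keep positive
  Lon: 1 + 3.15/60 = 1.0525000
  E → positive
Point 2:
  Latitude: degrees = first 2 digits = 0, minutes = 37.97842; 0 + 37.97842/60 = 0.6329737
  N ⇒ keep positive
  Longitude: degrees = first 3 digits = 154, minutes = 30.8395; 154 + 30.8395/60 = 154.5139917
  W ⇒ negate
Point 3:
  Lat: degrees = first 2 digits = 24, minutes = 7.76039; 24 + 7.76039/60 = 24.1293398
  S → negative
  λ: split at 3 digits → 179° and 16.1099′; 179 + 16.1099/60 = 179.2684983
  E → positive
Point 4:
  Lat: 16′ + 46.16″ = 16.76933′; 23 + 16.76933/60 = 23.2794889
  N → positive
  Lon: 131 + 57/60 + 46.66/3600 = 131.9629611
  E ⇒ keep positive
Point 5:
  φ: split at 2 digits → 20° and 35.8212′; 20 + 35.8212/60 = 20.5970200
  N → positive
  Lon: degrees = first 3 digits = 88, minutes = 29.869; 88 + 29.869/60 = 88.4978167
  E ⇒ keep positive

1. 36.250167, 1.052500
2. 0.632974, -154.513992
3. -24.129340, 179.268498
4. 23.279489, 131.962961
5. 20.597020, 88.497817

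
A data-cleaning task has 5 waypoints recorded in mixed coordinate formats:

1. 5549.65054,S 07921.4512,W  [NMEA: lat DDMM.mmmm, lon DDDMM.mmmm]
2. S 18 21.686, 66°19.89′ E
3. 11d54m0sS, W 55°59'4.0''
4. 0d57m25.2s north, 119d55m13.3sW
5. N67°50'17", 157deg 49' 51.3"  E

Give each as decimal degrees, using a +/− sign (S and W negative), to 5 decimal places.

1. -55.82751, -79.35752
2. -18.36143, 66.33150
3. -11.90000, -55.98444
4. 0.95700, -119.92036
5. 67.83806, 157.83092

Point 1:
  Latitude: degrees = first 2 digits = 55, minutes = 49.65054; 55 + 49.65054/60 = 55.827509
  S ⇒ negate
  Lon: degrees = first 3 digits = 79, minutes = 21.4512; 79 + 21.4512/60 = 79.357520
  hemisphere W, so the sign is −
Point 2:
  Latitude: 21.686′ = 0.361433°; total 18.361433
  S ⇒ negate
  λ: 66 + 19.89/60 = 66.331500
  E ⇒ keep positive
Point 3:
  φ: 54′ + 0″ = 54.00000′; 11 + 54.00000/60 = 11.900000
  hemisphere S, so the sign is −
  λ: 55 + 59/60 + 4/3600 = 55.984444
  hemisphere W, so the sign is −
Point 4:
  Latitude: 57′ + 25.2″ = 57.42000′; 0 + 57.42000/60 = 0.957000
  N ⇒ keep positive
  λ: 55′ + 13.3″ = 55.22167′; 119 + 55.22167/60 = 119.920361
  W → negative
Point 5:
  Latitude: 67 + 50/60 + 17/3600 = 67.838056
  N → positive
  Lon: 49′ + 51.3″ = 49.85500′; 157 + 49.85500/60 = 157.830917
  E ⇒ keep positive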